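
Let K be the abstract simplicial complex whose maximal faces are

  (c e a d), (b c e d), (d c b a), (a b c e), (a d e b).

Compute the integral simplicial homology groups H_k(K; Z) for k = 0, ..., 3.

We work with the vertex ordering a < b < c < d < e. The simplices of K, each written with vertices in increasing order, are:

  0-simplices (5): a, b, c, d, e
  1-simplices (10): ab, ac, ad, ae, bc, bd, be, cd, ce, de
  2-simplices (10): abc, abd, abe, acd, ace, ade, bcd, bce, bde, cde
  3-simplices (5): abcd, abce, abde, acde, bcde

Hence C_0 ≅ Z^5, C_1 ≅ Z^10, C_2 ≅ Z^10, C_3 ≅ Z^5.

The boundary map ∂_1: C_1 → C_0 maps an edge to its endpoints' difference, ∂[p,q] = q − p.
The 5×10 boundary matrix has rank 4 and Smith normal form diag(1,1,1,1).

The boundary map ∂_2: C_2 → C_1 acts by ∂[p,q,r] = [q,r] − [p,r] + [p,q]. For instance
  ∂abd = bd − ad + ab,
  ∂bde = de − be + bd.
The resulting 10×10 matrix has rank 6, and its Smith normal form has invariant factors (1,1,1,1,1,1).

The boundary map ∂_3: C_3 → C_2 sends each 3-simplex σ to the alternating sum Σ_i (−1)^i (σ with its i-th vertex removed). For instance
  ∂abde = bde − ade + abe − abd,
  ∂acde = cde − ade + ace − acd.
As a 10×5 matrix over Z this has rank 4, with invariant factors (1,1,1,1).

From H_k ≅ ker(∂_k) / im(∂_{k+1}) we obtain:

  H_0: rank C_0 − rank ∂_1 = 5 − 4 = 1, and the invariant factors of ∂_1 are all 1, so H_0 = Z.
  H_1: rank ker ∂_1 − rank ∂_2 = (10 − 4) − 6 = 0, and the invariant factors of ∂_2 are all 1, so H_1 = 0.
  H_2: rank ker ∂_2 − rank ∂_3 = (10 − 6) − 4 = 0, and the invariant factors of ∂_3 are all 1, so H_2 = 0.
  H_3: rank ker ∂_3 − rank ∂_4 = (5 − 4) − 0 = 1, and there is no ∂_4, so H_3 = Z.

(K is a triangulation of the 3-sphere S^3.)

H_0 ≅ Z,  H_1 = 0,  H_2 = 0,  H_3 ≅ Z.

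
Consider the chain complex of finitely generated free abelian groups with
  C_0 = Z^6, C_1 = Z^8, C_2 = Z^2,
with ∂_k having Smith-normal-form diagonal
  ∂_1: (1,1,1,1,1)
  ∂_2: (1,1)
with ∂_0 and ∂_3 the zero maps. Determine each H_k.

H_0 = Z,  H_1 = Z,  H_2 = 0.

H_0: b_0 = 6 − 0 − 5 = 1; torsion from ∂_1 factors > 1: none. So H_0 = Z.
H_1: b_1 = 8 − 5 − 2 = 1; torsion from ∂_2 factors > 1: none. So H_1 = Z.
H_2: b_2 = 2 − 2 − 0 = 0; torsion from ∂_3 factors > 1: none. So H_2 = 0.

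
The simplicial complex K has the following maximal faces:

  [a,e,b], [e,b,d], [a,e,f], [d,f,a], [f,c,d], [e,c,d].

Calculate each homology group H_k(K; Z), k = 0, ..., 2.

Take the total order a < b < c < d < e < f on the vertex set. Then K (dimension 2) consists of the simplices:

  0-simplices (6): a, b, c, d, e, f
  1-simplices (12): ab, ad, ae, af, bd, be, cd, ce, cf, de, df, ef
  2-simplices (6): abe, adf, aef, bde, cde, cdf

so the chain groups are C_0 ≅ Z^6, C_1 ≅ Z^12, C_2 ≅ Z^6.

∂_1: C_1 → C_0 maps an edge to its endpoints' difference, ∂[p,q] = q − p.
This gives a 6×12 integer matrix of rank 5; reducing to Smith normal form yields diagonal entries (1,1,1,1,1).

Boundary ∂_2: C_2 → C_1 maps a triangle to the signed sum of its edges. For instance
  ∂cdf = df − cf + cd,
  ∂cde = de − ce + cd.
The resulting 12×6 matrix has rank 6, and its Smith normal form has invariant factors (1,1,1,1,1,1).

Computing H_k = (kernel of ∂_k) / (image of ∂_{k+1}):

  H_0: rank C_0 − rank ∂_1 = 6 − 5 = 1, and the invariant factors of ∂_1 are all 1, so H_0 ≅ Z.
  H_1: rank ker ∂_1 − rank ∂_2 = (12 − 5) − 6 = 1, and the invariant factors of ∂_2 are all 1, so H_1 ≅ Z.
  H_2: rank ker ∂_2 − rank ∂_3 = (6 − 6) − 0 = 0, and there is no ∂_3, so H_2 ≅ 0.

H_0 = Z,  H_1 = Z,  H_2 = 0.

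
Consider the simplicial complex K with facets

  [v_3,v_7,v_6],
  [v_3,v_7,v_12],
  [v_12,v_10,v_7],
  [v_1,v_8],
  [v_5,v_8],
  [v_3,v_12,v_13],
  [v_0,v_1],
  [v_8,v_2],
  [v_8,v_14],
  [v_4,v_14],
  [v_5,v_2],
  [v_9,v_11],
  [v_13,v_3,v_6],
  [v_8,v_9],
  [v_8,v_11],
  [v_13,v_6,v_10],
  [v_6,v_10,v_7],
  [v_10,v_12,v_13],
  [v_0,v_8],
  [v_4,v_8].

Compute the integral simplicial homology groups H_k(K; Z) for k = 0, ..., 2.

Fix the vertex order v_0 < v_1 < v_2 < v_3 < v_4 < v_5 < v_6 < v_7 < v_8 < v_9 < v_10 < v_11 < v_12 < v_13 < v_14 and write every simplex with vertices in increasing order. Then dim K = 2 and the simplices of K are:

  0-simplices (15): [v_0], [v_1], [v_2], [v_3], [v_4], [v_5], [v_6], [v_7], [v_8], [v_9], [v_10], [v_11], [v_12], [v_13], [v_14]
  1-simplices (24): (24 of them)
  2-simplices (8): [v_3,v_6,v_7], [v_3,v_6,v_13], [v_3,v_7,v_12], [v_3,v_12,v_13], [v_6,v_7,v_10], [v_6,v_10,v_13], [v_7,v_10,v_12], [v_10,v_12,v_13]

so the chain groups are C_0 ≅ Z^15, C_1 ≅ Z^24, C_2 ≅ Z^8.

∂_1: C_1 → C_0 is given by ∂[p,q] = [q] − [p]. For instance
  ∂[v_7,v_12] = [v_12] − [v_7].
This gives a 15×24 integer matrix of rank 13; reducing to Smith normal form yields diagonal entries (1,1,1,1,1,1,1,1,1,1,1,1,1).

∂_2: C_2 → C_1 maps a triangle to the signed sum of its edges. For instance
  ∂[v_3,v_6,v_7] = [v_6,v_7] − [v_3,v_7] + [v_3,v_6],
  ∂[v_6,v_10,v_13] = [v_10,v_13] − [v_6,v_13] + [v_6,v_10].
The resulting 24×8 matrix has rank 7, and its Smith normal form has invariant factors (1,1,1,1,1,1,1).

Now H_k = ker ∂_k / im ∂_{k+1}, so:

  H_0: rank C_0 − rank ∂_1 = 15 − 13 = 2, and the invariant factors of ∂_1 are all 1, so H_0 ≅ Z^2.
  H_1: rank ker ∂_1 − rank ∂_2 = (24 − 13) − 7 = 4, and the invariant factors of ∂_2 are all 1, so H_1 ≅ Z^4.
  H_2: rank ker ∂_2 − rank ∂_3 = (8 − 7) − 0 = 1, and there is no ∂_3, so H_2 ≅ Z.

As a check, the Euler characteristic is 15 − 24 + 8 = -1, which agrees with 2 − 4 + 1 = -1.
(K is a triangulation of the disjoint union of the 2-sphere S^2 and a wedge of 4 circles.)

H_0 = Z^2,  H_1 = Z^4,  H_2 = Z.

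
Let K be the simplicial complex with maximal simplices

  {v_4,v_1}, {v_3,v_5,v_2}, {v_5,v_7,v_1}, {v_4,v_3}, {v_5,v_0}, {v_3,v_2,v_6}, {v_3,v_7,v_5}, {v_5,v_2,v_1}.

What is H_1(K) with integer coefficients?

H_1 = Z.

Fix the vertex order v_0 < v_1 < v_2 < v_3 < v_4 < v_5 < v_6 < v_7 and write every simplex with vertices in increasing order. Then dim K = 2 and the simplices of K are:

  0-simplices (8): [v_0], [v_1], [v_2], [v_3], [v_4], [v_5], [v_6], [v_7]
  1-simplices (13): [v_0,v_5], [v_1,v_2], [v_1,v_4], [v_1,v_5], [v_1,v_7], [v_2,v_3], [v_2,v_5], [v_2,v_6], [v_3,v_4], [v_3,v_5], [v_3,v_6], [v_3,v_7], [v_5,v_7]
  2-simplices (5): [v_1,v_2,v_5], [v_1,v_5,v_7], [v_2,v_3,v_5], [v_2,v_3,v_6], [v_3,v_5,v_7]

giving chain groups C_0 ≅ Z^8, C_1 ≅ Z^13, C_2 ≅ Z^5.

∂_1: C_1 → C_0 sends each edge [p,q] (with p < q) to q − p. For instance
  ∂[v_3,v_7] = [v_7] − [v_3].
This gives a 8×13 integer matrix of rank 7; reducing to Smith normal form yields diagonal entries (1,1,1,1,1,1,1).

Boundary ∂_2: C_2 → C_1 acts by ∂[p,q,r] = [q,r] − [p,r] + [p,q]. For instance
  ∂[v_2,v_3,v_6] = [v_3,v_6] − [v_2,v_6] + [v_2,v_3],
  ∂[v_3,v_5,v_7] = [v_5,v_7] − [v_3,v_7] + [v_3,v_5].
The 13×5 boundary matrix has rank 5 and Smith normal form diag(1,1,1,1,1).

From H_k ≅ ker(∂_k) / im(∂_{k+1}) we obtain:

  H_1: rank ker ∂_1 − rank ∂_2 = (13 − 7) − 5 = 1, and the invariant factors of ∂_2 are all 1, so H_1 ≅ Z.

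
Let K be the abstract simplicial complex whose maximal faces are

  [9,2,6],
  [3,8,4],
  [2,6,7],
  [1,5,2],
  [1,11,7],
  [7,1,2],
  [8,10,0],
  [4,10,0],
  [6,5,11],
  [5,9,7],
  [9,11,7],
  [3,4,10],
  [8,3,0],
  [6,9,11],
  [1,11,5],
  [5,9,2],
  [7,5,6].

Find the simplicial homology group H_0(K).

Fix the vertex order 0 < 1 < 2 < 3 < 4 < 5 < 6 < 7 < 8 < 9 < 10 < 11 and write every simplex with vertices in increasing order. Then dim K = 2 and the simplices of K are:

  0-simplices (12): [0], [1], [2], [3], [4], [5], [6], [7], [8], [9], [10], [11]
  1-simplices (28): (28 of them)
  2-simplices (17): [0,3,8], [0,4,10], [0,8,10], [1,2,5], [1,2,7], [1,5,11], [1,7,11], [2,5,9], [2,6,7], [2,6,9], [3,4,8], [3,4,10], [5,6,7], [5,6,11], [5,7,9], [6,9,11], [7,9,11]

so the chain groups are C_0 ≅ Z^12, C_1 ≅ Z^28, C_2 ≅ Z^17.

Boundary ∂_1: C_1 → C_0 maps an edge to its endpoints' difference, ∂[p,q] = q − p.
As a 12×28 matrix over Z this has rank 10, with invariant factors (1,1,1,1,1,1,1,1,1,1).

The boundary map ∂_2: C_2 → C_1 acts by ∂[p,q,r] = [q,r] − [p,r] + [p,q]. For instance
  ∂[2,6,9] = [6,9] − [2,9] + [2,6],
  ∂[5,6,11] = [6,11] − [5,11] + [5,6].
This gives a 28×17 integer matrix of rank 17; reducing to Smith normal form yields diagonal entries (1,1,1,1,1,1,1,1,1,1,1,1,1,1,1,1,2).

Computing H_k = (kernel of ∂_k) / (image of ∂_{k+1}):

  H_0: rank C_0 − rank ∂_1 = 12 − 10 = 2, and the invariant factors of ∂_1 are all 1, so H_0 = Z^2.

H_0 ≅ Z^2.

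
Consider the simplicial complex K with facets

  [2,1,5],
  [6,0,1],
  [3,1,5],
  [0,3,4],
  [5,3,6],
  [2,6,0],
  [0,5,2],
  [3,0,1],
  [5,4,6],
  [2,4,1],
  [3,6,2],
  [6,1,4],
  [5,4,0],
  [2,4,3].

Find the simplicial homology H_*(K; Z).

Take the total order 0 < 1 < 2 < 3 < 4 < 5 < 6 on the vertex set. Then K (dimension 2) consists of the simplices:

  0-simplices (7): [0], [1], [2], [3], [4], [5], [6]
  1-simplices (21): [0,1], [0,2], [0,3], [0,4], [0,5], [0,6], [1,2], [1,3], [1,4], [1,5], [1,6], [2,3], [2,4], [2,5], [2,6], [3,4], [3,5], [3,6], [4,5], [4,6], [5,6]
  2-simplices (14): [0,1,3], [0,1,6], [0,2,5], [0,2,6], [0,3,4], [0,4,5], [1,2,4], [1,2,5], [1,3,5], [1,4,6], [2,3,4], [2,3,6], [3,5,6], [4,5,6]

giving chain groups C_0 ≅ Z^7, C_1 ≅ Z^21, C_2 ≅ Z^14.

The boundary map ∂_1: C_1 → C_0 maps an edge to its endpoints' difference, ∂[p,q] = q − p. For instance
  ∂[1,2] = [2] − [1].
The resulting 7×21 matrix has rank 6, and its Smith normal form has invariant factors (1,1,1,1,1,1).

∂_2: C_2 → C_1 sends each 2-simplex [p,q,r] to [q,r] − [p,r] + [p,q]. For instance
  ∂[1,3,5] = [3,5] − [1,5] + [1,3],
  ∂[0,3,4] = [3,4] − [0,4] + [0,3].
This gives a 21×14 integer matrix of rank 13; reducing to Smith normal form yields diagonal entries (1,1,1,1,1,1,1,1,1,1,1,1,1).

Computing H_k = (kernel of ∂_k) / (image of ∂_{k+1}):

  H_0: rank C_0 − rank ∂_1 = 7 − 6 = 1, and the invariant factors of ∂_1 are all 1, so H_0 = Z.
  H_1: rank ker ∂_1 − rank ∂_2 = (21 − 6) − 13 = 2, and the invariant factors of ∂_2 are all 1, so H_1 = Z^2.
  H_2: rank ker ∂_2 − rank ∂_3 = (14 − 13) − 0 = 1, and there is no ∂_3, so H_2 = Z.

H_0 = Z,  H_1 = Z^2,  H_2 = Z.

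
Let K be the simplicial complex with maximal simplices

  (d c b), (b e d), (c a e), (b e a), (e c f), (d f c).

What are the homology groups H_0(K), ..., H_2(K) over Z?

Take the total order a < b < c < d < e < f on the vertex set. Then K (dimension 2) consists of the simplices:

  0-simplices (6): a, b, c, d, e, f
  1-simplices (12): ab, ac, ae, bc, bd, be, cd, ce, cf, de, df, ef
  2-simplices (6): abe, ace, bcd, bde, cdf, cef

Hence C_0 ≅ Z^6, C_1 ≅ Z^12, C_2 ≅ Z^6.

The boundary map ∂_1: C_1 → C_0 maps an edge to its endpoints' difference, ∂[p,q] = q − p. For instance
  ∂be = e − b.
As a 6×12 matrix over Z this has rank 5, with invariant factors (1,1,1,1,1).

Boundary ∂_2: C_2 → C_1 maps a triangle to the signed sum of its edges. For instance
  ∂cdf = df − cf + cd,
  ∂bcd = cd − bd + bc.
This gives a 12×6 integer matrix of rank 6; reducing to Smith normal form yields diagonal entries (1,1,1,1,1,1).

Computing H_k = (kernel of ∂_k) / (image of ∂_{k+1}):

  H_0: rank C_0 − rank ∂_1 = 6 − 5 = 1, and the invariant factors of ∂_1 are all 1, so H_0 ≅ Z.
  H_1: rank ker ∂_1 − rank ∂_2 = (12 − 5) − 6 = 1, and the invariant factors of ∂_2 are all 1, so H_1 ≅ Z.
  H_2: rank ker ∂_2 − rank ∂_3 = (6 − 6) − 0 = 0, and there is no ∂_3, so H_2 ≅ 0.

H_0 = Z,  H_1 = Z,  H_2 = 0.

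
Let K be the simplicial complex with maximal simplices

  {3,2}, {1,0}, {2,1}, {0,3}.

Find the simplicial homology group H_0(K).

H_0 = Z.

Take the total order 0 < 1 < 2 < 3 on the vertex set. Then K (dimension 1) consists of the simplices:

  0-simplices (4): [0], [1], [2], [3]
  1-simplices (4): [0,1], [0,3], [1,2], [2,3]

giving chain groups C_0 ≅ Z^4, C_1 ≅ Z^4.

The boundary map ∂_1: C_1 → C_0 maps an edge to its endpoints' difference, ∂[p,q] = q − p.
This gives a 4×4 integer matrix of rank 3; reducing to Smith normal form yields diagonal entries (1,1,1).

Reading off H_k = ker ∂_k / im ∂_{k+1}:

  H_0: rank C_0 − rank ∂_1 = 4 − 3 = 1, and the invariant factors of ∂_1 are all 1, so H_0 = Z.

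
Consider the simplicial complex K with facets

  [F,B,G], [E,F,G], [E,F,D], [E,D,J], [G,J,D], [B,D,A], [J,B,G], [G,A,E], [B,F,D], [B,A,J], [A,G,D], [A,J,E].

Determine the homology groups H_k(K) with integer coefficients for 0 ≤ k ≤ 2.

H_0 = Z,  H_1 = Z_2,  H_2 = 0.

K has 7 vertices, 18 edges, 12 triangles.
rank ∂_0 = 0, rank ∂_1 = 6 ⇒ b_0 = 7 − 0 − 6 = 1; all invariant factors of ∂_1 are 1 so no torsion. So H_0 ≅ Z.
rank ∂_1 = 6, rank ∂_2 = 12 ⇒ b_1 = 18 − 6 − 12 = 0; ∂_2 has invariant factor(s) [2] giving torsion. So H_1 ≅ Z_2.
rank ∂_2 = 12, rank ∂_3 = 0 ⇒ b_2 = 12 − 12 − 0 = 0. So H_2 ≅ 0.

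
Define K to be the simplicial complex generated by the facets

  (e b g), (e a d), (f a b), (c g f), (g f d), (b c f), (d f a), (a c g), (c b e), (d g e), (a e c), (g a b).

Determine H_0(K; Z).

H_0 = Z.

We work with the vertex ordering a < b < c < d < e < f < g. The simplices of K, each written with vertices in increasing order, are:

  0-simplices (7): a, b, c, d, e, f, g
  1-simplices (18): ab, ac, ad, ae, af, ag, bc, be, bf, bg, ce, cf, cg, de, df, dg, eg, fg
  2-simplices (12): abf, abg, ace, acg, ade, adf, bce, bcf, beg, cfg, deg, dfg

so the chain groups are C_0 ≅ Z^7, C_1 ≅ Z^18, C_2 ≅ Z^12.

Boundary ∂_1: C_1 → C_0 is given by ∂[p,q] = [q] − [p]. For instance
  ∂bc = c − b.
This gives a 7×18 integer matrix of rank 6; reducing to Smith normal form yields diagonal entries (1,1,1,1,1,1).

The boundary map ∂_2: C_2 → C_1 sends each 2-simplex [p,q,r] to [q,r] − [p,r] + [p,q]. For instance
  ∂deg = eg − dg + de,
  ∂acg = cg − ag + ac.
As a 18×12 matrix over Z this has rank 12, with invariant factors (1,1,1,1,1,1,1,1,1,1,1,2).

Reading off H_k = ker ∂_k / im ∂_{k+1}:

  H_0: rank C_0 − rank ∂_1 = 7 − 6 = 1, and the invariant factors of ∂_1 are all 1, so H_0 = Z.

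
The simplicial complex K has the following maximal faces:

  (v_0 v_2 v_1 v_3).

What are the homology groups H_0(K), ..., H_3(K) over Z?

H_0 = Z,  H_1 = 0,  H_2 = 0,  H_3 = 0.

Fix the vertex order v_0 < v_1 < v_2 < v_3 and write every simplex with vertices in increasing order. Then dim K = 3 and the simplices of K are:

  0-simplices (4): [v_0], [v_1], [v_2], [v_3]
  1-simplices (6): [v_0,v_1], [v_0,v_2], [v_0,v_3], [v_1,v_2], [v_1,v_3], [v_2,v_3]
  2-simplices (4): [v_0,v_1,v_2], [v_0,v_1,v_3], [v_0,v_2,v_3], [v_1,v_2,v_3]
  3-simplices (1): [v_0,v_1,v_2,v_3]

so the chain groups are C_0 ≅ Z^4, C_1 ≅ Z^6, C_2 ≅ Z^4, C_3 ≅ Z^1.

∂_1: C_1 → C_0 is given by ∂[p,q] = [q] − [p].
This gives a 4×6 integer matrix of rank 3; reducing to Smith normal form yields diagonal entries (1,1,1).

The boundary map ∂_2: C_2 → C_1 maps a triangle to the signed sum of its edges. For instance
  ∂[v_0,v_1,v_2] = [v_1,v_2] − [v_0,v_2] + [v_0,v_1],
  ∂[v_0,v_2,v_3] = [v_2,v_3] − [v_0,v_3] + [v_0,v_2].
The resulting 6×4 matrix has rank 3, and its Smith normal form has invariant factors (1,1,1).

Boundary ∂_3: C_3 → C_2 sends each 3-simplex σ to the alternating sum Σ_i (−1)^i (σ with its i-th vertex removed). For instance
  ∂[v_0,v_1,v_2,v_3] = [v_1,v_2,v_3] − [v_0,v_2,v_3] + [v_0,v_1,v_3] − [v_0,v_1,v_2].
This gives a 4×1 integer matrix of rank 1; reducing to Smith normal form yields diagonal entries (1).

Reading off H_k = ker ∂_k / im ∂_{k+1}:

  H_0: rank C_0 − rank ∂_1 = 4 − 3 = 1, and the invariant factors of ∂_1 are all 1, so H_0 ≅ Z.
  H_1: rank ker ∂_1 − rank ∂_2 = (6 − 3) − 3 = 0, and the invariant factors of ∂_2 are all 1, so H_1 ≅ 0.
  H_2: rank ker ∂_2 − rank ∂_3 = (4 − 3) − 1 = 0, and the invariant factors of ∂_3 are all 1, so H_2 ≅ 0.
  H_3: rank ker ∂_3 − rank ∂_4 = (1 − 1) − 0 = 0, and there is no ∂_4, so H_3 ≅ 0.

As a check, the Euler characteristic is 4 − 6 + 4 − 1 = 1, which agrees with 1 − 0 + 0 − 0 = 1.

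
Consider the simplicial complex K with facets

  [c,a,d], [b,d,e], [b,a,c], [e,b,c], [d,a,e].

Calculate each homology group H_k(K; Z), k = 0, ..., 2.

Fix the vertex order a < b < c < d < e and write every simplex with vertices in increasing order. Then dim K = 2 and the simplices of K are:

  0-simplices (5): a, b, c, d, e
  1-simplices (10): ab, ac, ad, ae, bc, bd, be, cd, ce, de
  2-simplices (5): abc, acd, ade, bce, bde

Hence C_0 ≅ Z^5, C_1 ≅ Z^10, C_2 ≅ Z^5.

Boundary ∂_1: C_1 → C_0 sends each edge [p,q] (with p < q) to q − p. For instance
  ∂de = e − d.
The 5×10 boundary matrix has rank 4 and Smith normal form diag(1,1,1,1).

Boundary ∂_2: C_2 → C_1 maps a triangle to the signed sum of its edges. For instance
  ∂bde = de − be + bd,
  ∂bce = ce − be + bc.
The 10×5 boundary matrix has rank 5 and Smith normal form diag(1,1,1,1,1).

Now H_k = ker ∂_k / im ∂_{k+1}, so:

  H_0: rank C_0 − rank ∂_1 = 5 − 4 = 1, and the invariant factors of ∂_1 are all 1, so H_0 ≅ Z.
  H_1: rank ker ∂_1 − rank ∂_2 = (10 − 4) − 5 = 1, and the invariant factors of ∂_2 are all 1, so H_1 ≅ Z.
  H_2: rank ker ∂_2 − rank ∂_3 = (5 − 5) − 0 = 0, and there is no ∂_3, so H_2 ≅ 0.

H_0 = Z,  H_1 = Z,  H_2 = 0.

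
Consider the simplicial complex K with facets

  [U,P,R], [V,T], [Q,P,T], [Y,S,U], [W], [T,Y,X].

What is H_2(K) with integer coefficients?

Fix the vertex order P < Q < R < S < T < U < V < W < X < Y and write every simplex with vertices in increasing order. Then dim K = 2 and the simplices of K are:

  0-simplices (10): P, Q, R, S, T, U, V, W, X, Y
  1-simplices (13): PQ, PR, PT, PU, QT, RU, SU, SY, TV, TX, TY, UY, XY
  2-simplices (4): PQT, PRU, SUY, TXY

giving chain groups C_0 ≅ Z^10, C_1 ≅ Z^13, C_2 ≅ Z^4.

∂_1: C_1 → C_0 is given by ∂[p,q] = [q] − [p]. For instance
  ∂PR = R − P.
The resulting 10×13 matrix has rank 8, and its Smith normal form has invariant factors (1,1,1,1,1,1,1,1).

The boundary map ∂_2: C_2 → C_1 maps a triangle to the signed sum of its edges. For instance
  ∂PQT = QT − PT + PQ,
  ∂SUY = UY − SY + SU.
This gives a 13×4 integer matrix of rank 4; reducing to Smith normal form yields diagonal entries (1,1,1,1).

Now H_k = ker ∂_k / im ∂_{k+1}, so:

  H_2: rank ker ∂_2 − rank ∂_3 = (4 − 4) − 0 = 0, and there is no ∂_3, so H_2 = 0.

H_2 ≅ 0.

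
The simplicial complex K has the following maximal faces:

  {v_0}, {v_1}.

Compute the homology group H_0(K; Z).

Take the total order v_0 < v_1 on the vertex set. Then K (dimension 0) consists of the simplices:

  0-simplices (2): [v_0], [v_1]

giving chain groups C_0 ≅ Z^2.

Now H_k = ker ∂_k / im ∂_{k+1}, so:

  H_0: rank C_0 − rank ∂_1 = 2 − 0 = 2, and there is no ∂_1, so H_0 = Z^2.

H_0 = Z^2.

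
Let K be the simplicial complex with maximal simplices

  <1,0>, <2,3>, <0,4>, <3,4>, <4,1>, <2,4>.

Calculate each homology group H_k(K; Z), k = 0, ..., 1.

H_0 ≅ Z,  H_1 ≅ Z^2.

Fix the vertex order 0 < 1 < 2 < 3 < 4 and write every simplex with vertices in increasing order. Then dim K = 1 and the simplices of K are:

  0-simplices (5): [0], [1], [2], [3], [4]
  1-simplices (6): [0,1], [0,4], [1,4], [2,3], [2,4], [3,4]

so the chain groups are C_0 ≅ Z^5, C_1 ≅ Z^6.

Boundary ∂_1: C_1 → C_0 sends each edge [p,q] (with p < q) to q − p. For instance
  ∂[2,3] = [3] − [2].
This gives a 5×6 integer matrix of rank 4; reducing to Smith normal form yields diagonal entries (1,1,1,1).

Reading off H_k = ker ∂_k / im ∂_{k+1}:

  H_0: rank C_0 − rank ∂_1 = 5 − 4 = 1, and the invariant factors of ∂_1 are all 1, so H_0 ≅ Z.
  H_1: rank ker ∂_1 − rank ∂_2 = (6 − 4) − 0 = 2, and there is no ∂_2, so H_1 ≅ Z^2.

(K is a triangulation of a wedge of 2 circles.)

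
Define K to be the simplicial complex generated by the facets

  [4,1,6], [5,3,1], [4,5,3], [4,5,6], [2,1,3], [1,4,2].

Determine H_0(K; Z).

Take the total order 1 < 2 < 3 < 4 < 5 < 6 on the vertex set. Then K (dimension 2) consists of the simplices:

  0-simplices (6): [1], [2], [3], [4], [5], [6]
  1-simplices (12): [1,2], [1,3], [1,4], [1,5], [1,6], [2,3], [2,4], [3,4], [3,5], [4,5], [4,6], [5,6]
  2-simplices (6): [1,2,3], [1,2,4], [1,3,5], [1,4,6], [3,4,5], [4,5,6]

so the chain groups are C_0 ≅ Z^6, C_1 ≅ Z^12, C_2 ≅ Z^6.

The boundary map ∂_1: C_1 → C_0 maps an edge to its endpoints' difference, ∂[p,q] = q − p. For instance
  ∂[4,5] = [5] − [4].
The 6×12 boundary matrix has rank 5 and Smith normal form diag(1,1,1,1,1).

∂_2: C_2 → C_1 acts by ∂[p,q,r] = [q,r] − [p,r] + [p,q]. For instance
  ∂[1,2,3] = [2,3] − [1,3] + [1,2],
  ∂[3,4,5] = [4,5] − [3,5] + [3,4].
This gives a 12×6 integer matrix of rank 6; reducing to Smith normal form yields diagonal entries (1,1,1,1,1,1).

Now H_k = ker ∂_k / im ∂_{k+1}, so:

  H_0: rank C_0 − rank ∂_1 = 6 − 5 = 1, and the invariant factors of ∂_1 are all 1, so H_0 = Z.

(K is a triangulation of the cylinder S^1 x I.)

H_0 = Z.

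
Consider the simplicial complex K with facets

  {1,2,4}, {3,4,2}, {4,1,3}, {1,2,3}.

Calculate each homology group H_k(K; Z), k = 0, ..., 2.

H_0 ≅ Z,  H_1 = 0,  H_2 ≅ Z.

Order the vertices as 1 < 2 < 3 < 4. Listing each simplex with vertices in this order, K has dimension 2 with simplices:

  0-simplices (4): [1], [2], [3], [4]
  1-simplices (6): [1,2], [1,3], [1,4], [2,3], [2,4], [3,4]
  2-simplices (4): [1,2,3], [1,2,4], [1,3,4], [2,3,4]

giving chain groups C_0 ≅ Z^4, C_1 ≅ Z^6, C_2 ≅ Z^4.

Boundary ∂_1: C_1 → C_0 sends each edge [p,q] (with p < q) to q − p. For instance
  ∂[2,3] = [3] − [2].
The 4×6 boundary matrix has rank 3 and Smith normal form diag(1,1,1).

∂_2: C_2 → C_1 sends each 2-simplex [p,q,r] to [q,r] − [p,r] + [p,q]. For instance
  ∂[1,2,4] = [2,4] − [1,4] + [1,2],
  ∂[2,3,4] = [3,4] − [2,4] + [2,3].
This gives a 6×4 integer matrix of rank 3; reducing to Smith normal form yields diagonal entries (1,1,1).

From H_k ≅ ker(∂_k) / im(∂_{k+1}) we obtain:

  H_0: rank C_0 − rank ∂_1 = 4 − 3 = 1, and the invariant factors of ∂_1 are all 1, so H_0 = Z.
  H_1: rank ker ∂_1 − rank ∂_2 = (6 − 3) − 3 = 0, and the invariant factors of ∂_2 are all 1, so H_1 = 0.
  H_2: rank ker ∂_2 − rank ∂_3 = (4 − 3) − 0 = 1, and there is no ∂_3, so H_2 = Z.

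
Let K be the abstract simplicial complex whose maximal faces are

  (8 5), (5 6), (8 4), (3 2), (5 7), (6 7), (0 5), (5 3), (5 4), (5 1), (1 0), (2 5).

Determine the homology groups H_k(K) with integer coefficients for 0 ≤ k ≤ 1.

Take the total order 0 < 1 < 2 < 3 < 4 < 5 < 6 < 7 < 8 on the vertex set. Then K (dimension 1) consists of the simplices:

  0-simplices (9): [0], [1], [2], [3], [4], [5], [6], [7], [8]
  1-simplices (12): [0,1], [0,5], [1,5], [2,3], [2,5], [3,5], [4,5], [4,8], [5,6], [5,7], [5,8], [6,7]

giving chain groups C_0 ≅ Z^9, C_1 ≅ Z^12.

Boundary ∂_1: C_1 → C_0 is given by ∂[p,q] = [q] − [p]. For instance
  ∂[5,8] = [8] − [5].
The 9×12 boundary matrix has rank 8 and Smith normal form diag(1,1,1,1,1,1,1,1).

Reading off H_k = ker ∂_k / im ∂_{k+1}:

  H_0: rank C_0 − rank ∂_1 = 9 − 8 = 1, and the invariant factors of ∂_1 are all 1, so H_0 ≅ Z.
  H_1: rank ker ∂_1 − rank ∂_2 = (12 − 8) − 0 = 4, and there is no ∂_2, so H_1 ≅ Z^4.

As a check, the Euler characteristic is 9 − 12 = -3, which agrees with 1 − 4 = -3.

H_0 = Z,  H_1 = Z^4.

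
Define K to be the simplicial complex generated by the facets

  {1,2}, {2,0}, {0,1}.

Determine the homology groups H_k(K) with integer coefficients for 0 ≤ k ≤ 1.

We work with the vertex ordering 0 < 1 < 2. The simplices of K, each written with vertices in increasing order, are:

  0-simplices (3): [0], [1], [2]
  1-simplices (3): [0,1], [0,2], [1,2]

Hence C_0 ≅ Z^3, C_1 ≅ Z^3.

The boundary map ∂_1: C_1 → C_0 maps an edge to its endpoints' difference, ∂[p,q] = q − p.
The 3×3 boundary matrix has rank 2 and Smith normal form diag(1,1).

Computing H_k = (kernel of ∂_k) / (image of ∂_{k+1}):

  H_0: rank C_0 − rank ∂_1 = 3 − 2 = 1, and the invariant factors of ∂_1 are all 1, so H_0 = Z.
  H_1: rank ker ∂_1 − rank ∂_2 = (3 − 2) − 0 = 1, and there is no ∂_2, so H_1 = Z.

As a check, the Euler characteristic is 3 − 3 = 0, which agrees with 1 − 1 = 0.
(K is a triangulation of the circle S^1.)

H_0 ≅ Z,  H_1 ≅ Z.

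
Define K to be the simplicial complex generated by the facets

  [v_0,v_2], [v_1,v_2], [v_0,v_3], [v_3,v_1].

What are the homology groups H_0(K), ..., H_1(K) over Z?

H_0 ≅ Z,  H_1 ≅ Z.

We work with the vertex ordering v_0 < v_1 < v_2 < v_3. The simplices of K, each written with vertices in increasing order, are:

  0-simplices (4): [v_0], [v_1], [v_2], [v_3]
  1-simplices (4): [v_0,v_2], [v_0,v_3], [v_1,v_2], [v_1,v_3]

giving chain groups C_0 ≅ Z^4, C_1 ≅ Z^4.

Boundary ∂_1: C_1 → C_0 maps an edge to its endpoints' difference, ∂[p,q] = q − p.
The 4×4 boundary matrix has rank 3 and Smith normal form diag(1,1,1).

Now H_k = ker ∂_k / im ∂_{k+1}, so:

  H_0: rank C_0 − rank ∂_1 = 4 − 3 = 1, and the invariant factors of ∂_1 are all 1, so H_0 = Z.
  H_1: rank ker ∂_1 − rank ∂_2 = (4 − 3) − 0 = 1, and there is no ∂_2, so H_1 = Z.

As a check, the Euler characteristic is 4 − 4 = 0, which agrees with 1 − 1 = 0.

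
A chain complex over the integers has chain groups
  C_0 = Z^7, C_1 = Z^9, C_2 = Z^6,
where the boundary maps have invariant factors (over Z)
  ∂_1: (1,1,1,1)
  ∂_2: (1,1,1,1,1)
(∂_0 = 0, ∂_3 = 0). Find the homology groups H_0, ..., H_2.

H_0 = Z^3,  H_1 = 0,  H_2 = Z.

H_0: b_0 = 7 − 0 − 4 = 3; torsion from ∂_1 factors > 1: none. So H_0 = Z^3.
H_1: b_1 = 9 − 4 − 5 = 0; torsion from ∂_2 factors > 1: none. So H_1 = 0.
H_2: b_2 = 6 − 5 − 0 = 1; torsion from ∂_3 factors > 1: none. So H_2 = Z.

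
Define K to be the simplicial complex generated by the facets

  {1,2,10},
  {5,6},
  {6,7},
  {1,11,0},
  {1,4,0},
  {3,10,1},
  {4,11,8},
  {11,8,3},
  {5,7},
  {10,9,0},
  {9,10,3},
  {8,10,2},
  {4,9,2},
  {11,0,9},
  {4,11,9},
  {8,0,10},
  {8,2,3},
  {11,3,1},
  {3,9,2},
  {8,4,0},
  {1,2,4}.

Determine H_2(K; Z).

We work with the vertex ordering 0 < 1 < 2 < 3 < 4 < 5 < 6 < 7 < 8 < 9 < 10 < 11. The simplices of K, each written with vertices in increasing order, are:

  0-simplices (12): [0], [1], [2], [3], [4], [5], [6], [7], [8], [9], [10], [11]
  1-simplices (30): (30 of them)
  2-simplices (18): (18 of them)

so the chain groups are C_0 ≅ Z^12, C_1 ≅ Z^30, C_2 ≅ Z^18.

Boundary ∂_1: C_1 → C_0 sends each edge [p,q] (with p < q) to q − p.
This gives a 12×30 integer matrix of rank 10; reducing to Smith normal form yields diagonal entries (1,1,1,1,1,1,1,1,1,1).

The boundary map ∂_2: C_2 → C_1 acts by ∂[p,q,r] = [q,r] − [p,r] + [p,q]. For instance
  ∂[2,3,9] = [3,9] − [2,9] + [2,3],
  ∂[2,3,8] = [3,8] − [2,8] + [2,3].
As a 30×18 matrix over Z this has rank 18, with invariant factors (1,1,1,1,1,1,1,1,1,1,1,1,1,1,1,1,1,2).

From H_k ≅ ker(∂_k) / im(∂_{k+1}) we obtain:

  H_2: rank ker ∂_2 − rank ∂_3 = (18 − 18) − 0 = 0, and there is no ∂_3, so H_2 ≅ 0.

(K is a triangulation of the disjoint union of the Klein bottle and the circle S^1.)

H_2 = 0.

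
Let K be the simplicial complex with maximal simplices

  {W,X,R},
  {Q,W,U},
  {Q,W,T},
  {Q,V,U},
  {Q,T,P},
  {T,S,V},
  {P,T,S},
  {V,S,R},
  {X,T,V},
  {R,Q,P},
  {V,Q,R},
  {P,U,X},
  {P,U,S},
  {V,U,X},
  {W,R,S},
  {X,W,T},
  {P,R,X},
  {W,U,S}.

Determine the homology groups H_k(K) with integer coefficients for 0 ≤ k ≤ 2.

Take the total order P < Q < R < S < T < U < V < W < X on the vertex set. Then K (dimension 2) consists of the simplices:

  0-simplices (9): P, Q, R, S, T, U, V, W, X
  1-simplices (27): PQ, PR, PS, PT, PU, PX, QR, QT, QU, QV, QW, RS, RV, RW, RX, ST, SU, SV, SW, TV, TW, TX, UV, UW, UX, VX, WX
  2-simplices (18): PQR, PQT, PRX, PST, PSU, PUX, QRV, QTW, QUV, QUW, RSV, RSW, RWX, STV, SUW, TVX, TWX, UVX

so the chain groups are C_0 ≅ Z^9, C_1 ≅ Z^27, C_2 ≅ Z^18.

Boundary ∂_1: C_1 → C_0 is given by ∂[p,q] = [q] − [p]. For instance
  ∂SU = U − S.
The 9×27 boundary matrix has rank 8 and Smith normal form diag(1,1,1,1,1,1,1,1).

Boundary ∂_2: C_2 → C_1 acts by ∂[p,q,r] = [q,r] − [p,r] + [p,q]. For instance
  ∂PQR = QR − PR + PQ,
  ∂STV = TV − SV + ST.
This gives a 27×18 integer matrix of rank 17; reducing to Smith normal form yields diagonal entries (1,1,1,1,1,1,1,1,1,1,1,1,1,1,1,1,1).

Computing H_k = (kernel of ∂_k) / (image of ∂_{k+1}):

  H_0: rank C_0 − rank ∂_1 = 9 − 8 = 1, and the invariant factors of ∂_1 are all 1, so H_0 = Z.
  H_1: rank ker ∂_1 − rank ∂_2 = (27 − 8) − 17 = 2, and the invariant factors of ∂_2 are all 1, so H_1 = Z^2.
  H_2: rank ker ∂_2 − rank ∂_3 = (18 − 17) − 0 = 1, and there is no ∂_3, so H_2 = Z.

(K is a triangulation of the torus T^2.)

H_0 = Z,  H_1 = Z^2,  H_2 = Z.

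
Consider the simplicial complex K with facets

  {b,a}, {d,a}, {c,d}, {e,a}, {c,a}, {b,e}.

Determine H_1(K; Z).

Take the total order a < b < c < d < e on the vertex set. Then K (dimension 1) consists of the simplices:

  0-simplices (5): a, b, c, d, e
  1-simplices (6): ab, ac, ad, ae, be, cd

so the chain groups are C_0 ≅ Z^5, C_1 ≅ Z^6.

∂_1: C_1 → C_0 is given by ∂[p,q] = [q] − [p]. For instance
  ∂be = e − b.
The 5×6 boundary matrix has rank 4 and Smith normal form diag(1,1,1,1).

Computing H_k = (kernel of ∂_k) / (image of ∂_{k+1}):

  H_1: rank ker ∂_1 − rank ∂_2 = (6 − 4) − 0 = 2, and there is no ∂_2, so H_1 ≅ Z^2.

H_1 ≅ Z^2.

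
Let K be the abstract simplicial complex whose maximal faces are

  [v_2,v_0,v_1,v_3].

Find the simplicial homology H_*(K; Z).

K has 4 vertices, 6 edges, 4 triangles, 1 3-simplex.
rank ∂_0 = 0, rank ∂_1 = 3 ⇒ b_0 = 4 − 0 − 3 = 1; all invariant factors of ∂_1 are 1 so no torsion. So H_0 = Z.
rank ∂_1 = 3, rank ∂_2 = 3 ⇒ b_1 = 6 − 3 − 3 = 0; all invariant factors of ∂_2 are 1 so no torsion. So H_1 = 0.
rank ∂_2 = 3, rank ∂_3 = 1 ⇒ b_2 = 4 − 3 − 1 = 0; all invariant factors of ∂_3 are 1 so no torsion. So H_2 = 0.
rank ∂_3 = 1, rank ∂_4 = 0 ⇒ b_3 = 1 − 1 − 0 = 0. So H_3 = 0.

H_0 ≅ Z,  H_1 = 0,  H_2 = 0,  H_3 = 0.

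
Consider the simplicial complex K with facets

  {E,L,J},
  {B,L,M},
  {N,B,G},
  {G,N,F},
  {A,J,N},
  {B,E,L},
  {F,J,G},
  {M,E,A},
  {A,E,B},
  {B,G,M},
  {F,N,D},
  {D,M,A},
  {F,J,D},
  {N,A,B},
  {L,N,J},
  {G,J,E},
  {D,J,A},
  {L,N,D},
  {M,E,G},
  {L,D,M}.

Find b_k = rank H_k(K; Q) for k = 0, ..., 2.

Take the total order A < B < D < E < F < G < J < L < M < N on the vertex set. Then K (dimension 2) consists of the simplices:

  0-simplices (10): A, B, D, E, F, G, J, L, M, N
  1-simplices (30): AB, AD, AE, AJ, AM, AN, BE, BG, BL, BM, BN, DF, DJ, DL, DM, DN, EG, EJ, EL, EM, FG, FJ, FN, GJ, GM, GN, JL, JN, LM, LN
  2-simplices (20): ABE, ABN, ADJ, ADM, AEM, AJN, BEL, BGM, BGN, BLM, DFJ, DFN, DLM, DLN, EGJ, EGM, EJL, FGJ, FGN, JLN

Hence C_0 ≅ Z^10, C_1 ≅ Z^30, C_2 ≅ Z^20.

Boundary ∂_1: C_1 → C_0 sends each edge [p,q] (with p < q) to q − p. For instance
  ∂GN = N − G.
As a 10×30 matrix over Z this has rank 9, with invariant factors (1,1,1,1,1,1,1,1,1).

The boundary map ∂_2: C_2 → C_1 sends each 2-simplex [p,q,r] to [q,r] − [p,r] + [p,q]. For instance
  ∂DFN = FN − DN + DF,
  ∂EGJ = GJ − EJ + EG.
The 30×20 boundary matrix has rank 20 and Smith normal form diag(1,1,1,1,1,1,1,1,1,1,1,1,1,1,1,1,1,1,1,2).

Now H_k = ker ∂_k / im ∂_{k+1}, so:

  H_0: rank C_0 − rank ∂_1 = 10 − 9 = 1, and the invariant factors of ∂_1 are all 1, so H_0 ≅ Z.
  H_1: rank ker ∂_1 − rank ∂_2 = (30 − 9) − 20 = 1, and ∂_2 has invariant factor 2 > 1, so H_1 ≅ Z ⊕ Z/2Z.
  H_2: rank ker ∂_2 − rank ∂_3 = (20 − 20) − 0 = 0, and there is no ∂_3, so H_2 ≅ 0.

As a check, the Euler characteristic is 10 − 30 + 20 = 0, which agrees with 1 − 1 + 0 = 0.
(K is a triangulation of the Klein bottle.)

Hence the Betti numbers are b_0 = 1, b_1 = 1, b_2 = 0.

b_0 = 1, b_1 = 1, b_2 = 0.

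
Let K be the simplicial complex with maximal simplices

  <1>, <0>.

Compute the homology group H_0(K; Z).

H_0 ≅ Z^2.

We work with the vertex ordering 0 < 1. The simplices of K, each written with vertices in increasing order, are:

  0-simplices (2): [0], [1]

so the chain groups are C_0 ≅ Z^2.

Computing H_k = (kernel of ∂_k) / (image of ∂_{k+1}):

  H_0: rank C_0 − rank ∂_1 = 2 − 0 = 2, and there is no ∂_1, so H_0 ≅ Z^2.

(K is a triangulation of a set of 2 points.)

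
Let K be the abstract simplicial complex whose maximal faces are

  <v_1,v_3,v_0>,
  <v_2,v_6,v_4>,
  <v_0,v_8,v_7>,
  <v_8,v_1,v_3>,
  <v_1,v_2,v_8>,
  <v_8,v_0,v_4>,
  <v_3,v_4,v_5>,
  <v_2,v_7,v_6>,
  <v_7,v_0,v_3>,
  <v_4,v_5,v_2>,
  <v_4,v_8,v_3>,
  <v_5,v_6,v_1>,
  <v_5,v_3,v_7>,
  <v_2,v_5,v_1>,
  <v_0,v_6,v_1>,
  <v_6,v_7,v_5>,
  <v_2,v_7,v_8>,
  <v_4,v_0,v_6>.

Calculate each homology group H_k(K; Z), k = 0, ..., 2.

Fix the vertex order v_0 < v_1 < v_2 < v_3 < v_4 < v_5 < v_6 < v_7 < v_8 and write every simplex with vertices in increasing order. Then dim K = 2 and the simplices of K are:

  0-simplices (9): [v_0], [v_1], [v_2], [v_3], [v_4], [v_5], [v_6], [v_7], [v_8]
  1-simplices (27): (27 of them)
  2-simplices (18): (18 of them)

Hence C_0 ≅ Z^9, C_1 ≅ Z^27, C_2 ≅ Z^18.

Boundary ∂_1: C_1 → C_0 maps an edge to its endpoints' difference, ∂[p,q] = q − p. For instance
  ∂[v_2,v_8] = [v_8] − [v_2].
As a 9×27 matrix over Z this has rank 8, with invariant factors (1,1,1,1,1,1,1,1).

∂_2: C_2 → C_1 sends each 2-simplex [p,q,r] to [q,r] − [p,r] + [p,q]. For instance
  ∂[v_0,v_7,v_8] = [v_7,v_8] − [v_0,v_8] + [v_0,v_7],
  ∂[v_1,v_2,v_5] = [v_2,v_5] − [v_1,v_5] + [v_1,v_2].
The 27×18 boundary matrix has rank 18 and Smith normal form diag(1,1,1,1,1,1,1,1,1,1,1,1,1,1,1,1,1,2).

Reading off H_k = ker ∂_k / im ∂_{k+1}:

  H_0: rank C_0 − rank ∂_1 = 9 − 8 = 1, and the invariant factors of ∂_1 are all 1, so H_0 ≅ Z.
  H_1: rank ker ∂_1 − rank ∂_2 = (27 − 8) − 18 = 1, and ∂_2 has invariant factor 2 > 1, so H_1 ≅ Z ⊕ Z/2Z.
  H_2: rank ker ∂_2 − rank ∂_3 = (18 − 18) − 0 = 0, and there is no ∂_3, so H_2 ≅ 0.

As a check, the Euler characteristic is 9 − 27 + 18 = 0, which agrees with 1 − 1 + 0 = 0.

H_0 ≅ Z,  H_1 ≅ Z ⊕ Z/2Z,  H_2 = 0.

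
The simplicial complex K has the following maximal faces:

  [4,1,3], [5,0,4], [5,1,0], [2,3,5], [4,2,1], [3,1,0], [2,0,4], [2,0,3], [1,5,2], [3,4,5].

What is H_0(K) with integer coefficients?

H_0 = Z.

Take the total order 0 < 1 < 2 < 3 < 4 < 5 on the vertex set. Then K (dimension 2) consists of the simplices:

  0-simplices (6): [0], [1], [2], [3], [4], [5]
  1-simplices (15): [0,1], [0,2], [0,3], [0,4], [0,5], [1,2], [1,3], [1,4], [1,5], [2,3], [2,4], [2,5], [3,4], [3,5], [4,5]
  2-simplices (10): [0,1,3], [0,1,5], [0,2,3], [0,2,4], [0,4,5], [1,2,4], [1,2,5], [1,3,4], [2,3,5], [3,4,5]

Hence C_0 ≅ Z^6, C_1 ≅ Z^15, C_2 ≅ Z^10.

The boundary map ∂_1: C_1 → C_0 sends each edge [p,q] (with p < q) to q − p. For instance
  ∂[0,2] = [2] − [0].
The 6×15 boundary matrix has rank 5 and Smith normal form diag(1,1,1,1,1).

∂_2: C_2 → C_1 acts by ∂[p,q,r] = [q,r] − [p,r] + [p,q]. For instance
  ∂[1,3,4] = [3,4] − [1,4] + [1,3],
  ∂[1,2,4] = [2,4] − [1,4] + [1,2].
The resulting 15×10 matrix has rank 10, and its Smith normal form has invariant factors (1,1,1,1,1,1,1,1,1,2).

From H_k ≅ ker(∂_k) / im(∂_{k+1}) we obtain:

  H_0: rank C_0 − rank ∂_1 = 6 − 5 = 1, and the invariant factors of ∂_1 are all 1, so H_0 = Z.

(K is a triangulation of the real projective plane RP^2.)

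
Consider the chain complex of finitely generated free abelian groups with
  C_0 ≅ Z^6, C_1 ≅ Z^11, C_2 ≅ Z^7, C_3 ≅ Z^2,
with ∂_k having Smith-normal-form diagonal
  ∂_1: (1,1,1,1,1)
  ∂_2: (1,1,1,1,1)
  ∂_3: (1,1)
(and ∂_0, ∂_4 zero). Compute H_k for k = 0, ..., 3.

H_0: b_0 = 6 − 0 − 5 = 1; torsion from ∂_1 factors > 1: none. So H_0 = Z.
H_1: b_1 = 11 − 5 − 5 = 1; torsion from ∂_2 factors > 1: none. So H_1 = Z.
H_2: b_2 = 7 − 5 − 2 = 0; torsion from ∂_3 factors > 1: none. So H_2 = 0.
H_3: b_3 = 2 − 2 − 0 = 0; torsion from ∂_4 factors > 1: none. So H_3 = 0.

H_0 = Z,  H_1 = Z,  H_2 = 0,  H_3 = 0.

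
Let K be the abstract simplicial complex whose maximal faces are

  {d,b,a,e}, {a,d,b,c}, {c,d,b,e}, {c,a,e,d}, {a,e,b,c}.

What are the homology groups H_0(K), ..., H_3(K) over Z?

H_0 = Z,  H_1 = 0,  H_2 = 0,  H_3 = Z.

Order the vertices as a < b < c < d < e. Listing each simplex with vertices in this order, K has dimension 3 with simplices:

  0-simplices (5): a, b, c, d, e
  1-simplices (10): ab, ac, ad, ae, bc, bd, be, cd, ce, de
  2-simplices (10): abc, abd, abe, acd, ace, ade, bcd, bce, bde, cde
  3-simplices (5): abcd, abce, abde, acde, bcde

Hence C_0 ≅ Z^5, C_1 ≅ Z^10, C_2 ≅ Z^10, C_3 ≅ Z^5.

Boundary ∂_1: C_1 → C_0 is given by ∂[p,q] = [q] − [p].
As a 5×10 matrix over Z this has rank 4, with invariant factors (1,1,1,1).

∂_2: C_2 → C_1 acts by ∂[p,q,r] = [q,r] − [p,r] + [p,q]. For instance
  ∂abc = bc − ac + ab,
  ∂acd = cd − ad + ac.
This gives a 10×10 integer matrix of rank 6; reducing to Smith normal form yields diagonal entries (1,1,1,1,1,1).

The boundary map ∂_3: C_3 → C_2 sends each 3-simplex σ to the alternating sum Σ_i (−1)^i (σ with its i-th vertex removed). For instance
  ∂abce = bce − ace + abe − abc,
  ∂abde = bde − ade + abe − abd.
The resulting 10×5 matrix has rank 4, and its Smith normal form has invariant factors (1,1,1,1).

From H_k ≅ ker(∂_k) / im(∂_{k+1}) we obtain:

  H_0: rank C_0 − rank ∂_1 = 5 − 4 = 1, and the invariant factors of ∂_1 are all 1, so H_0 = Z.
  H_1: rank ker ∂_1 − rank ∂_2 = (10 − 4) − 6 = 0, and the invariant factors of ∂_2 are all 1, so H_1 = 0.
  H_2: rank ker ∂_2 − rank ∂_3 = (10 − 6) − 4 = 0, and the invariant factors of ∂_3 are all 1, so H_2 = 0.
  H_3: rank ker ∂_3 − rank ∂_4 = (5 − 4) − 0 = 1, and there is no ∂_4, so H_3 = Z.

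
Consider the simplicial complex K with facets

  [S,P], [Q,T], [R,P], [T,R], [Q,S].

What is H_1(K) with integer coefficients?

H_1 = Z.

We work with the vertex ordering P < Q < R < S < T. The simplices of K, each written with vertices in increasing order, are:

  0-simplices (5): P, Q, R, S, T
  1-simplices (5): PR, PS, QS, QT, RT

Hence C_0 ≅ Z^5, C_1 ≅ Z^5.

∂_1: C_1 → C_0 maps an edge to its endpoints' difference, ∂[p,q] = q − p. For instance
  ∂PS = S − P.
This gives a 5×5 integer matrix of rank 4; reducing to Smith normal form yields diagonal entries (1,1,1,1).

Now H_k = ker ∂_k / im ∂_{k+1}, so:

  H_1: rank ker ∂_1 − rank ∂_2 = (5 − 4) − 0 = 1, and there is no ∂_2, so H_1 ≅ Z.

(K is a triangulation of the circle S^1.)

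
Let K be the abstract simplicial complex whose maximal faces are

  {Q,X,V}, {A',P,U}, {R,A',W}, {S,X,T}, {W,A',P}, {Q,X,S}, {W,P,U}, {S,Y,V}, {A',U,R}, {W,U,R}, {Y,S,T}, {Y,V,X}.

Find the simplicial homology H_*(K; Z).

H_0 ≅ Z^2,  H_1 ≅ Z,  H_2 ≅ Z.

Take the total order P < Q < R < S < T < U < V < W < X < Y < A' on the vertex set. Then K (dimension 2) consists of the simplices:

  0-simplices (11): [P], [Q], [R], [S], [T], [U], [V], [W], [X], [Y], [A']
  1-simplices (21): [P,U], [P,W], [P,A'], [Q,S], [Q,V], [Q,X], [R,U], [R,W], [R,A'], [S,T], [S,V], [S,X], [S,Y], [T,X], [T,Y], [U,W], [U,A'], [V,X], [V,Y], [W,A'], [X,Y]
  2-simplices (12): [P,U,W], [P,U,A'], [P,W,A'], [Q,S,X], [Q,V,X], [R,U,W], [R,U,A'], [R,W,A'], [S,T,X], [S,T,Y], [S,V,Y], [V,X,Y]

so the chain groups are C_0 ≅ Z^11, C_1 ≅ Z^21, C_2 ≅ Z^12.

∂_1: C_1 → C_0 sends each edge [p,q] (with p < q) to q − p. For instance
  ∂[Q,V] = [V] − [Q].
The 11×21 boundary matrix has rank 9 and Smith normal form diag(1,1,1,1,1,1,1,1,1).

∂_2: C_2 → C_1 acts by ∂[p,q,r] = [q,r] − [p,r] + [p,q]. For instance
  ∂[Q,V,X] = [V,X] − [Q,X] + [Q,V],
  ∂[P,W,A'] = [W,A'] − [P,A'] + [P,W].
This gives a 21×12 integer matrix of rank 11; reducing to Smith normal form yields diagonal entries (1,1,1,1,1,1,1,1,1,1,1).

Now H_k = ker ∂_k / im ∂_{k+1}, so:

  H_0: rank C_0 − rank ∂_1 = 11 − 9 = 2, and the invariant factors of ∂_1 are all 1, so H_0 ≅ Z^2.
  H_1: rank ker ∂_1 − rank ∂_2 = (21 − 9) − 11 = 1, and the invariant factors of ∂_2 are all 1, so H_1 ≅ Z.
  H_2: rank ker ∂_2 − rank ∂_3 = (12 − 11) − 0 = 1, and there is no ∂_3, so H_2 ≅ Z.

As a check, the Euler characteristic is 11 − 21 + 12 = 2, which agrees with 2 − 1 + 1 = 2.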